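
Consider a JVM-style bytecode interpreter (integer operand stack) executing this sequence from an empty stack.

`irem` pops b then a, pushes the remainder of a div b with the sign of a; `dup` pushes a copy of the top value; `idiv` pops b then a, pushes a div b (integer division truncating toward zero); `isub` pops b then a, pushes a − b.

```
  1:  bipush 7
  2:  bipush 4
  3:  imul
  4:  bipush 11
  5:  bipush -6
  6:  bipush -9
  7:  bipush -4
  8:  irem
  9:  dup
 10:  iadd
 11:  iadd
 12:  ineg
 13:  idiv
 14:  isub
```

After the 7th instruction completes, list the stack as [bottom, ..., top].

bipush 7   [7]
bipush 4   [7, 4]
imul       [28]
bipush 11  [28, 11]
bipush -6  [28, 11, -6]
bipush -9  [28, 11, -6, -9]
bipush -4  [28, 11, -6, -9, -4]

[28, 11, -6, -9, -4]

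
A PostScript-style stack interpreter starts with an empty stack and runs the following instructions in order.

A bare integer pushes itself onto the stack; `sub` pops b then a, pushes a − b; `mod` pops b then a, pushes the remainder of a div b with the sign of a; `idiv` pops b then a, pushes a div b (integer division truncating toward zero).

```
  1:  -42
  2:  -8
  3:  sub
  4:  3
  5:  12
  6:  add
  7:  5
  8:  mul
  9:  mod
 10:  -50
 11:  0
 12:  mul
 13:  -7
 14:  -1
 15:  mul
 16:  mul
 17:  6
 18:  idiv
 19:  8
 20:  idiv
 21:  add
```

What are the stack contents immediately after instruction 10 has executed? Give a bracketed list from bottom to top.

[-34, -50]

-42 : [-42]
-8  : [-42, -8]
sub : [-34]
3   : [-34, 3]
12  : [-34, 3, 12]
add : [-34, 15]
5   : [-34, 15, 5]
mul : [-34, 75]
mod : [-34]
-50 : [-34, -50]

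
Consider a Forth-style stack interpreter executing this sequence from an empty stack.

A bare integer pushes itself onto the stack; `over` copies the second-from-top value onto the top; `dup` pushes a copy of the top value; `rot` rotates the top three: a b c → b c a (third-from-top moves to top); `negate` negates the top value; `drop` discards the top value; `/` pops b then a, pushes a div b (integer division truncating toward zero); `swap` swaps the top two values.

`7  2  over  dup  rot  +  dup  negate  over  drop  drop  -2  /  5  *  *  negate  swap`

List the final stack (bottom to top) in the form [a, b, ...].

7      -> 7
2      -> 7 2
over   -> 7 2 7
dup    -> 7 2 7 7
rot    -> 7 7 7 2
+      -> 7 7 9
dup    -> 7 7 9 9
negate -> 7 7 9 -9
over   -> 7 7 9 -9 9
drop   -> 7 7 9 -9
drop   -> 7 7 9
-2     -> 7 7 9 -2
/      -> 7 7 -4
5      -> 7 7 -4 5
*      -> 7 7 -20
*      -> 7 -140
negate -> 7 140
swap   -> 140 7

[140, 7]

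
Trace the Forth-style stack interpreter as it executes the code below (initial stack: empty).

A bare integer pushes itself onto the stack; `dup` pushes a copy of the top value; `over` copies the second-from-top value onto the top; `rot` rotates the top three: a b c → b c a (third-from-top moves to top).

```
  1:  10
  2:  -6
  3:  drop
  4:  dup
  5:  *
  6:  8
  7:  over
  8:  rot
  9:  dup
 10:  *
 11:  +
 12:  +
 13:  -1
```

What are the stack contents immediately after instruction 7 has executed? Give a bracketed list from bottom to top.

[100, 8, 100]

10   → [10]
-6   → [10, -6]
drop → [10]
dup  → [10, 10]
*    → [100]
8    → [100, 8]
over → [100, 8, 100]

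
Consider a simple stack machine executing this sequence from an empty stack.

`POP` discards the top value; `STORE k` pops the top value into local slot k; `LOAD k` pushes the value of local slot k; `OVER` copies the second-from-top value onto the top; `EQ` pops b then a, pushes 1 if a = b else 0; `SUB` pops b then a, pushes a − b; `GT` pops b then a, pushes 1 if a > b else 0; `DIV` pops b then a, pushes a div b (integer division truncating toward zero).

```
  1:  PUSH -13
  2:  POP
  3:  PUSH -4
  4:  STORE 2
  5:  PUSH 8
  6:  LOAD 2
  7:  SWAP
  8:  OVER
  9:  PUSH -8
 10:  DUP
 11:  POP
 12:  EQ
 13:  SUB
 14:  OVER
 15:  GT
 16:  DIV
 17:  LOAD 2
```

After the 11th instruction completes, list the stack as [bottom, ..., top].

PUSH -13  [-13]
POP       []
PUSH -4   [-4]
STORE 2   []
PUSH 8    [8]
LOAD 2    [8, -4]
SWAP      [-4, 8]
OVER      [-4, 8, -4]
PUSH -8   [-4, 8, -4, -8]
DUP       [-4, 8, -4, -8, -8]
POP       [-4, 8, -4, -8]

[-4, 8, -4, -8]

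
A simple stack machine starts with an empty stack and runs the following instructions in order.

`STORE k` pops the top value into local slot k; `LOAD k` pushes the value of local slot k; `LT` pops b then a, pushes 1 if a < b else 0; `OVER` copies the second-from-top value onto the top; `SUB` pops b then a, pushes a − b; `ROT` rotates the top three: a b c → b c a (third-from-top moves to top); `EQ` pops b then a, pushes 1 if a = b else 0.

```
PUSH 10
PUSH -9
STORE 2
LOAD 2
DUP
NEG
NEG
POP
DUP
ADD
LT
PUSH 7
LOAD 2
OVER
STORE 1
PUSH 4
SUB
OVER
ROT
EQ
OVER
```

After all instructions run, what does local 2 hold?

-9

PUSH 10 : 10
PUSH -9 : 10 -9
STORE 2 : 10
LOAD 2  : 10 -9
DUP     : 10 -9 -9
NEG     : 10 -9 9
NEG     : 10 -9 -9
POP     : 10 -9
DUP     : 10 -9 -9
ADD     : 10 -18
LT      : 0
PUSH 7  : 0 7
LOAD 2  : 0 7 -9
OVER    : 0 7 -9 7
STORE 1 : 0 7 -9
PUSH 4  : 0 7 -9 4
SUB     : 0 7 -13
OVER    : 0 7 -13 7
ROT     : 0 -13 7 7
EQ      : 0 -13 1
OVER    : 0 -13 1 -13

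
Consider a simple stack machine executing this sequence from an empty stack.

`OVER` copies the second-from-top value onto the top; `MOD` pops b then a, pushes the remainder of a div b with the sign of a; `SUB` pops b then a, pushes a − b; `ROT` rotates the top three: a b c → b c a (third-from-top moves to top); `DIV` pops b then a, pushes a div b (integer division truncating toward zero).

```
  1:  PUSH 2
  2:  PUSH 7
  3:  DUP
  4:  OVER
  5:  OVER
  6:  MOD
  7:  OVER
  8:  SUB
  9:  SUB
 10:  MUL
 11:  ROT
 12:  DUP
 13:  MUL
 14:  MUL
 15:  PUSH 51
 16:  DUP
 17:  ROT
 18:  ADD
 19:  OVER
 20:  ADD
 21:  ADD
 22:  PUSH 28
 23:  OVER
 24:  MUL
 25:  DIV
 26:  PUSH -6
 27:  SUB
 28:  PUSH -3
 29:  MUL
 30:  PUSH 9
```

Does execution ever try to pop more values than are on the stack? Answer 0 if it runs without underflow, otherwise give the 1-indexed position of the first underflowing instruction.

11

PUSH 2 → 2
PUSH 7 → 2 7
DUP    → 2 7 7
OVER   → 2 7 7 7
OVER   → 2 7 7 7 7
MOD    → 2 7 7 0
OVER   → 2 7 7 0 7
SUB    → 2 7 7 -7
SUB    → 2 7 14
MUL    → 2 98
ROT  — needs 3 operands, stack has 2 → underflow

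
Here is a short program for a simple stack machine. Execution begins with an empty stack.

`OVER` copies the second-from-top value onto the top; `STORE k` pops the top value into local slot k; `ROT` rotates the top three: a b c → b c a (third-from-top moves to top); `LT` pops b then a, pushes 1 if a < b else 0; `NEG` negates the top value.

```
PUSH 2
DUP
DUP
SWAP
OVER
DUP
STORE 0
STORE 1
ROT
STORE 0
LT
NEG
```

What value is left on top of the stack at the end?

PUSH 2  -> [2]
DUP     -> [2, 2]
DUP     -> [2, 2, 2]
SWAP    -> [2, 2, 2]
OVER    -> [2, 2, 2, 2]
DUP     -> [2, 2, 2, 2, 2]
STORE 0 -> [2, 2, 2, 2]
STORE 1 -> [2, 2, 2]
ROT     -> [2, 2, 2]
STORE 0 -> [2, 2]
LT      -> [0]
NEG     -> [0]

0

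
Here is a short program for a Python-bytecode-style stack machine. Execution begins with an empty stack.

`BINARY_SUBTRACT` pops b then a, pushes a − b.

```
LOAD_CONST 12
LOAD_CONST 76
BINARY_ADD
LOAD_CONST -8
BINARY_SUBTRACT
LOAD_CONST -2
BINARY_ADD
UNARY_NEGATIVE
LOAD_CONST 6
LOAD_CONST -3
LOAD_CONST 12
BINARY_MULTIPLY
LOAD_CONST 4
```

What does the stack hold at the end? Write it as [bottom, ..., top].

LOAD_CONST 12   : 12
LOAD_CONST 76   : 12 76
BINARY_ADD      : 88
LOAD_CONST -8   : 88 -8
BINARY_SUBTRACT : 96
LOAD_CONST -2   : 96 -2
BINARY_ADD      : 94
UNARY_NEGATIVE  : -94
LOAD_CONST 6    : -94 6
LOAD_CONST -3   : -94 6 -3
LOAD_CONST 12   : -94 6 -3 12
BINARY_MULTIPLY : -94 6 -36
LOAD_CONST 4    : -94 6 -36 4

[-94, 6, -36, 4]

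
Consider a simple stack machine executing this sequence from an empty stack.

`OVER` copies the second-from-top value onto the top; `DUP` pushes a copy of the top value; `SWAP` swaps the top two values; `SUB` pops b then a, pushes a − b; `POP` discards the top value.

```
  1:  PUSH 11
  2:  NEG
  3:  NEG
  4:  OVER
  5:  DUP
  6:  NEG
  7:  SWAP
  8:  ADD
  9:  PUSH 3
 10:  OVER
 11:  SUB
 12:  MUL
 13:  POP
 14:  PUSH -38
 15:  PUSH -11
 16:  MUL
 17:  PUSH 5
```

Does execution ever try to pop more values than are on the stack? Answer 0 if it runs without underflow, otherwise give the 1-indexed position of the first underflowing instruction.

4

PUSH 11 → [11]
NEG     → [-11]
NEG     → [11]
OVER  — needs 2 operands, stack has 1 → underflow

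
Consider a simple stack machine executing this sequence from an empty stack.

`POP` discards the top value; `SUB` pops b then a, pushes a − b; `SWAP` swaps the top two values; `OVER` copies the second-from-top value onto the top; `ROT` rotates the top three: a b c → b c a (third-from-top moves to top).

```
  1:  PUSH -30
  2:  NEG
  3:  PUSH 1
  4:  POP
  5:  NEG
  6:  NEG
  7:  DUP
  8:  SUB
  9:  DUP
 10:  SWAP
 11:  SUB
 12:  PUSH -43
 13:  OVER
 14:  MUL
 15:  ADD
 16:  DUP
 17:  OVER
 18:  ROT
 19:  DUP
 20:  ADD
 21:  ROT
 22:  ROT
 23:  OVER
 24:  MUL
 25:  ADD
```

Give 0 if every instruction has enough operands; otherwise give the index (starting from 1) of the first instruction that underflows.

0

PUSH -30 : -30
NEG      : 30
PUSH 1   : 30 1
POP      : 30
NEG      : -30
NEG      : 30
DUP      : 30 30
SUB      : 0
DUP      : 0 0
SWAP     : 0 0
SUB      : 0
PUSH -43 : 0 -43
OVER     : 0 -43 0
MUL      : 0 0
ADD      : 0
DUP      : 0 0
OVER     : 0 0 0
ROT      : 0 0 0
DUP      : 0 0 0 0
ADD      : 0 0 0
ROT      : 0 0 0
ROT      : 0 0 0
OVER     : 0 0 0 0
MUL      : 0 0 0
ADD      : 0 0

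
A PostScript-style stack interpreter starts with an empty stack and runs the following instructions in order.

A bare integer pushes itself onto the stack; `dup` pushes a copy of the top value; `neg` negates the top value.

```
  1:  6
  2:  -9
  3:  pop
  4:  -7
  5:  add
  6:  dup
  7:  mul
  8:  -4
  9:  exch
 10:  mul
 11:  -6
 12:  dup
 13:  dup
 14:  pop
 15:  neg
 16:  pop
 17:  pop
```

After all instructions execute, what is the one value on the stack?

-4

6     6
-9    6 -9
pop   6
-7    6 -7
add   -1
dup   -1 -1
mul   1
-4    1 -4
exch  -4 1
mul   -4
-6    -4 -6
dup   -4 -6 -6
dup   -4 -6 -6 -6
pop   -4 -6 -6
neg   -4 -6 6
pop   -4 -6
pop   -4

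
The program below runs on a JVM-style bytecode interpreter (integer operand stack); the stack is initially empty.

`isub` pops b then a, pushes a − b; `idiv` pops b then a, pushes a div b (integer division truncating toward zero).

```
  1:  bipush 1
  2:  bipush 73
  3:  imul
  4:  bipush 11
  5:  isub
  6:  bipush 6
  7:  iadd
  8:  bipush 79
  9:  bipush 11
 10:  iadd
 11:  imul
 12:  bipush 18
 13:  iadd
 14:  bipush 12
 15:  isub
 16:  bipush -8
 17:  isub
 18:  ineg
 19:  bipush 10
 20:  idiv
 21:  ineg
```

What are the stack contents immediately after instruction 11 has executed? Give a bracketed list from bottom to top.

[6120]

bipush 1  -> [1]
bipush 73 -> [1, 73]
imul      -> [73]
bipush 11 -> [73, 11]
isub      -> [62]
bipush 6  -> [62, 6]
iadd      -> [68]
bipush 79 -> [68, 79]
bipush 11 -> [68, 79, 11]
iadd      -> [68, 90]
imul      -> [6120]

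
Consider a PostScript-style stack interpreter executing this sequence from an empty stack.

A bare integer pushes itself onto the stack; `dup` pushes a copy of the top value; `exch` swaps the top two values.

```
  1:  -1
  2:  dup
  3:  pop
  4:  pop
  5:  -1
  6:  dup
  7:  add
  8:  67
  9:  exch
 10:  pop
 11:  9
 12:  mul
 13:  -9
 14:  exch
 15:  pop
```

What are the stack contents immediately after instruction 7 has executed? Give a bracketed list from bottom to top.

-1  -> [-1]
dup -> [-1, -1]
pop -> [-1]
pop -> []
-1  -> [-1]
dup -> [-1, -1]
add -> [-2]

[-2]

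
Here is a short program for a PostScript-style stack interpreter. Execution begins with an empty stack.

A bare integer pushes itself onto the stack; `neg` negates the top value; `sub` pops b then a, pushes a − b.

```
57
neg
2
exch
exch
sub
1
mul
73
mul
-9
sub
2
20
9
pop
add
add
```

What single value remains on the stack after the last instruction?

57   -> 57
neg  -> -57
2    -> -57 2
exch -> 2 -57
exch -> -57 2
sub  -> -59
1    -> -59 1
mul  -> -59
73   -> -59 73
mul  -> -4307
-9   -> -4307 -9
sub  -> -4298
2    -> -4298 2
20   -> -4298 2 20
9    -> -4298 2 20 9
pop  -> -4298 2 20
add  -> -4298 22
add  -> -4276

-4276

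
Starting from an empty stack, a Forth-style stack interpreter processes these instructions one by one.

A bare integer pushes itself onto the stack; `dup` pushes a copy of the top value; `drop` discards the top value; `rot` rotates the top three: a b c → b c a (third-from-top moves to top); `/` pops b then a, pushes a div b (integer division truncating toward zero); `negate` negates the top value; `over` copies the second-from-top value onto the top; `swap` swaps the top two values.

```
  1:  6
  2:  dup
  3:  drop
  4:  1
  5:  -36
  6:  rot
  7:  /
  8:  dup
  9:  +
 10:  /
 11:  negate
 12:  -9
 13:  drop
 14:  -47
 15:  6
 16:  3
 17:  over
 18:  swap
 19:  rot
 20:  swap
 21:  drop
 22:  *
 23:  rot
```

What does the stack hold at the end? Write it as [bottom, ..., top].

6      -> [6]
dup    -> [6, 6]
drop   -> [6]
1      -> [6, 1]
-36    -> [6, 1, -36]
rot    -> [1, -36, 6]
/      -> [1, -6]
dup    -> [1, -6, -6]
+      -> [1, -12]
/      -> [0]
negate -> [0]
-9     -> [0, -9]
drop   -> [0]
-47    -> [0, -47]
6      -> [0, -47, 6]
3      -> [0, -47, 6, 3]
over   -> [0, -47, 6, 3, 6]
swap   -> [0, -47, 6, 6, 3]
rot    -> [0, -47, 6, 3, 6]
swap   -> [0, -47, 6, 6, 3]
drop   -> [0, -47, 6, 6]
*      -> [0, -47, 36]
rot    -> [-47, 36, 0]

[-47, 36, 0]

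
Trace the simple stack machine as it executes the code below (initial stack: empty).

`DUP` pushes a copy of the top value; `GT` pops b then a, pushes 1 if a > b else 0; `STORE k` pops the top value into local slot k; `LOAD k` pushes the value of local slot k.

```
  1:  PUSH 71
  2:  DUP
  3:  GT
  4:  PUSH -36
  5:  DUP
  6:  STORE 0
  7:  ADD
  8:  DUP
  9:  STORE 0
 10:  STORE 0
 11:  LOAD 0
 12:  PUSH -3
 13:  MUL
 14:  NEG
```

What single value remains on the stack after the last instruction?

PUSH 71  -> [71]
DUP      -> [71, 71]
GT       -> [0]
PUSH -36 -> [0, -36]
DUP      -> [0, -36, -36]
STORE 0  -> [0, -36]
ADD      -> [-36]
DUP      -> [-36, -36]
STORE 0  -> [-36]
STORE 0  -> []
LOAD 0   -> [-36]
PUSH -3  -> [-36, -3]
MUL      -> [108]
NEG      -> [-108]

-108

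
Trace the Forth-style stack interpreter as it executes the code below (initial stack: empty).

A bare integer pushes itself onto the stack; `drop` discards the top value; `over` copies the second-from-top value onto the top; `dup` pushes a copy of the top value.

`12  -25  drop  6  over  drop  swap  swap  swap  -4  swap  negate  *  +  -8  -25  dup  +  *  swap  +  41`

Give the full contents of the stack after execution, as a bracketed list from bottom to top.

12     : [12]
-25    : [12, -25]
drop   : [12]
6      : [12, 6]
over   : [12, 6, 12]
drop   : [12, 6]
swap   : [6, 12]
swap   : [12, 6]
swap   : [6, 12]
-4     : [6, 12, -4]
swap   : [6, -4, 12]
negate : [6, -4, -12]
*      : [6, 48]
+      : [54]
-8     : [54, -8]
-25    : [54, -8, -25]
dup    : [54, -8, -25, -25]
+      : [54, -8, -50]
*      : [54, 400]
swap   : [400, 54]
+      : [454]
41     : [454, 41]

[454, 41]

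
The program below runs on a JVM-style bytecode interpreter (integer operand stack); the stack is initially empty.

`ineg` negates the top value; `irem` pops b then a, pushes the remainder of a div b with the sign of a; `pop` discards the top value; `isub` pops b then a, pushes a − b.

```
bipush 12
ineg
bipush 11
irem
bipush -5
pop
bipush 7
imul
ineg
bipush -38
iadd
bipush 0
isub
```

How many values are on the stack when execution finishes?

1

bipush 12   [12]
ineg        [-12]
bipush 11   [-12, 11]
irem        [-1]
bipush -5   [-1, -5]
pop         [-1]
bipush 7    [-1, 7]
imul        [-7]
ineg        [7]
bipush -38  [7, -38]
iadd        [-31]
bipush 0    [-31, 0]
isub        [-31]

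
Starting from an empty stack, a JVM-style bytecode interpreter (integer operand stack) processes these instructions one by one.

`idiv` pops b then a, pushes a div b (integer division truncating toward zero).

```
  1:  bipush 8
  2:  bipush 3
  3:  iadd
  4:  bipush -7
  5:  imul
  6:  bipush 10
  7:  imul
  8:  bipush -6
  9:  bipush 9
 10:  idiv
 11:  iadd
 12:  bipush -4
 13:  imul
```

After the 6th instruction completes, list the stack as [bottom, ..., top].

[-77, 10]

bipush 8  : [8]
bipush 3  : [8, 3]
iadd      : [11]
bipush -7 : [11, -7]
imul      : [-77]
bipush 10 : [-77, 10]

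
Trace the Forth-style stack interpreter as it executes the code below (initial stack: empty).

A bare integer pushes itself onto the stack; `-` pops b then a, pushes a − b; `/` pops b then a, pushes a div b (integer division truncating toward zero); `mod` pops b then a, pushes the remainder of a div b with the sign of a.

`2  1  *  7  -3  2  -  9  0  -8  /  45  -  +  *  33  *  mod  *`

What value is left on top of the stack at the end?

2   : 2
1   : 2 1
*   : 2
7   : 2 7
-3  : 2 7 -3
2   : 2 7 -3 2
-   : 2 7 -5
9   : 2 7 -5 9
0   : 2 7 -5 9 0
-8  : 2 7 -5 9 0 -8
/   : 2 7 -5 9 0
45  : 2 7 -5 9 0 45
-   : 2 7 -5 9 -45
+   : 2 7 -5 -36
*   : 2 7 180
33  : 2 7 180 33
*   : 2 7 5940
mod : 2 7
*   : 14

14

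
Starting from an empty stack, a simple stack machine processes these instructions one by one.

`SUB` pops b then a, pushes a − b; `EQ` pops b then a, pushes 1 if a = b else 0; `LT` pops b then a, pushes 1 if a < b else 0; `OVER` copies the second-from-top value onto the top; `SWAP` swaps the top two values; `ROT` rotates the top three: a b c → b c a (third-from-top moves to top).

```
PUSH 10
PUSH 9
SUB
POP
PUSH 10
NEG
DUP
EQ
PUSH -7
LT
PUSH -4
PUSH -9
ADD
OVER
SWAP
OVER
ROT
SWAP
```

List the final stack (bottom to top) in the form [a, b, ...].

PUSH 10  10
PUSH 9   10 9
SUB      1
POP      (empty)
PUSH 10  10
NEG      -10
DUP      -10 -10
EQ       1
PUSH -7  1 -7
LT       0
PUSH -4  0 -4
PUSH -9  0 -4 -9
ADD      0 -13
OVER     0 -13 0
SWAP     0 0 -13
OVER     0 0 -13 0
ROT      0 -13 0 0
SWAP     0 -13 0 0

[0, -13, 0, 0]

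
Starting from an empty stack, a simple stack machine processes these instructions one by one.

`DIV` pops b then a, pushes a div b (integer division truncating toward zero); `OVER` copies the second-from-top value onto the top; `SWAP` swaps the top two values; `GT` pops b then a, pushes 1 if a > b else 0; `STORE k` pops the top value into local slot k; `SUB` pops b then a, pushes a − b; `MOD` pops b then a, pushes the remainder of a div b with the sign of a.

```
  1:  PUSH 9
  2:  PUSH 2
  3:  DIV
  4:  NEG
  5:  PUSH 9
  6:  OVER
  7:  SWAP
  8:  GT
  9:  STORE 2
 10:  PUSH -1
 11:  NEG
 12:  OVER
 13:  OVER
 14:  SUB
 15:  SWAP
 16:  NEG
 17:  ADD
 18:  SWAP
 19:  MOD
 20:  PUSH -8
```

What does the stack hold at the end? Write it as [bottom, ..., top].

[-2, -8]

PUSH 9  → [9]
PUSH 2  → [9, 2]
DIV     → [4]
NEG     → [-4]
PUSH 9  → [-4, 9]
OVER    → [-4, 9, -4]
SWAP    → [-4, -4, 9]
GT      → [-4, 0]
STORE 2 → [-4]
PUSH -1 → [-4, -1]
NEG     → [-4, 1]
OVER    → [-4, 1, -4]
OVER    → [-4, 1, -4, 1]
SUB     → [-4, 1, -5]
SWAP    → [-4, -5, 1]
NEG     → [-4, -5, -1]
ADD     → [-4, -6]
SWAP    → [-6, -4]
MOD     → [-2]
PUSH -8 → [-2, -8]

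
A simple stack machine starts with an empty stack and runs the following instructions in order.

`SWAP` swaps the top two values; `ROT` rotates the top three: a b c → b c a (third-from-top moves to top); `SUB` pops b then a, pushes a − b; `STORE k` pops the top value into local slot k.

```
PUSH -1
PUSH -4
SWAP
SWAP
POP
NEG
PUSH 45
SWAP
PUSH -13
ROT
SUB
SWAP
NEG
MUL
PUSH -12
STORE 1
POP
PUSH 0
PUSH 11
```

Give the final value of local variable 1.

-12

PUSH -1  -> -1
PUSH -4  -> -1 -4
SWAP     -> -4 -1
SWAP     -> -1 -4
POP      -> -1
NEG      -> 1
PUSH 45  -> 1 45
SWAP     -> 45 1
PUSH -13 -> 45 1 -13
ROT      -> 1 -13 45
SUB      -> 1 -58
SWAP     -> -58 1
NEG      -> -58 -1
MUL      -> 58
PUSH -12 -> 58 -12
STORE 1  -> 58
POP      -> (empty)
PUSH 0   -> 0
PUSH 11  -> 0 11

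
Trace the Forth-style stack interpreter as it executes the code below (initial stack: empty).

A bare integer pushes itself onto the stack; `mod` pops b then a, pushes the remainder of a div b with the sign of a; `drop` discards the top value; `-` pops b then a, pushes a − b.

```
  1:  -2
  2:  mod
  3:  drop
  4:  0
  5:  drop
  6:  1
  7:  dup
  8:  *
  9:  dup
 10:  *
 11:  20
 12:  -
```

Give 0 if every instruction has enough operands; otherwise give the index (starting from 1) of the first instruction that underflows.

2

-2 -> -2
mod  — needs 2 operands, stack has 1 → underflow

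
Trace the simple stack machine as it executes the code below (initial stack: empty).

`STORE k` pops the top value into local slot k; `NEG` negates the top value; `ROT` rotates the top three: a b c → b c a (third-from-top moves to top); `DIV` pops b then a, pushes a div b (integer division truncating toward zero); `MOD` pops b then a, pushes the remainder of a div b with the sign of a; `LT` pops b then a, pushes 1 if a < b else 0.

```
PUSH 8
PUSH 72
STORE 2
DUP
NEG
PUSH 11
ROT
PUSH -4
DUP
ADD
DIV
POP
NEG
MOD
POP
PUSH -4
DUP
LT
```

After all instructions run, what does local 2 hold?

PUSH 8  → 8
PUSH 72 → 8 72
STORE 2 → 8
DUP     → 8 8
NEG     → 8 -8
PUSH 11 → 8 -8 11
ROT     → -8 11 8
PUSH -4 → -8 11 8 -4
DUP     → -8 11 8 -4 -4
ADD     → -8 11 8 -8
DIV     → -8 11 -1
POP     → -8 11
NEG     → -8 -11
MOD     → -8
POP     → (empty)
PUSH -4 → -4
DUP     → -4 -4
LT      → 0

72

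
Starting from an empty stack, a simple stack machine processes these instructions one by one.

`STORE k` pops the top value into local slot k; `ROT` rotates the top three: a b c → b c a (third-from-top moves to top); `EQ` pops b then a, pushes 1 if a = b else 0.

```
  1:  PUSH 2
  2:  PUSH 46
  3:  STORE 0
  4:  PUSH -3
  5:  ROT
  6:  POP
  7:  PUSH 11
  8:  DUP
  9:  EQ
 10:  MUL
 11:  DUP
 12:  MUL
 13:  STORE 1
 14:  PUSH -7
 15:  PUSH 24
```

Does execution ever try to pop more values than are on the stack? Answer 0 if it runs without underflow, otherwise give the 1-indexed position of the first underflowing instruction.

5

PUSH 2  → 2
PUSH 46 → 2 46
STORE 0 → 2
PUSH -3 → 2 -3
ROT  — needs 3 operands, stack has 2 → underflow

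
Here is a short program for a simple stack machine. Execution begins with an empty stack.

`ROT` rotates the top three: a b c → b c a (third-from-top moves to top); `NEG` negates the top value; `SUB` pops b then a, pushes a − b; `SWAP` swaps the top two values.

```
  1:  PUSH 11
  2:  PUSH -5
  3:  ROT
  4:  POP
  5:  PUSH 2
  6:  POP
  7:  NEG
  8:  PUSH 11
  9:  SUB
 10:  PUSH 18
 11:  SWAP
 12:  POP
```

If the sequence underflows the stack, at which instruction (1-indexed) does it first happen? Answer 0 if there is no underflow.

PUSH 11 -> [11]
PUSH -5 -> [11, -5]
ROT  — needs 3 operands, stack has 2 → underflow

3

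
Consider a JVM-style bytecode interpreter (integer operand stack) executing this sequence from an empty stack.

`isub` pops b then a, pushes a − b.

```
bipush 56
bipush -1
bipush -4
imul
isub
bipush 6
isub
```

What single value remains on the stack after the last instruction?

46

bipush 56 → 56
bipush -1 → 56 -1
bipush -4 → 56 -1 -4
imul      → 56 4
isub      → 52
bipush 6  → 52 6
isub      → 46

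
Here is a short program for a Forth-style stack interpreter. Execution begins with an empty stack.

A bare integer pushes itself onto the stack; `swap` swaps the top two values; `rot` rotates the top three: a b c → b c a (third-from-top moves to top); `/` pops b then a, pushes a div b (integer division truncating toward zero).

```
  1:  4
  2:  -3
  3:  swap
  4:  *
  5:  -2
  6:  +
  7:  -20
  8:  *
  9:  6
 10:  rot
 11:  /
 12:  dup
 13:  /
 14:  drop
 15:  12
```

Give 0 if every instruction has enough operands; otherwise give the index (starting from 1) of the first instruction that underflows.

10

4     4
-3    4 -3
swap  -3 4
*     -12
-2    -12 -2
+     -14
-20   -14 -20
*     280
6     280 6
rot  — needs 3 operands, stack has 2 → underflow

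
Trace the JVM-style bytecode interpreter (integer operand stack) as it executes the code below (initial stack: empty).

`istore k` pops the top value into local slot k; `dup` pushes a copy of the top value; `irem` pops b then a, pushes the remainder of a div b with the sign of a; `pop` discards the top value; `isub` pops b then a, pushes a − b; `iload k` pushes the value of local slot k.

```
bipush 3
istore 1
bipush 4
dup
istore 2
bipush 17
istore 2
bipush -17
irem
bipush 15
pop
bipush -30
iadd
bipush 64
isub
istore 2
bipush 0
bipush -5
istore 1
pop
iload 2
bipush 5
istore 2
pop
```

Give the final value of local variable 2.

bipush 3    [3]
istore 1    []
bipush 4    [4]
dup         [4, 4]
istore 2    [4]
bipush 17   [4, 17]
istore 2    [4]
bipush -17  [4, -17]
irem        [4]
bipush 15   [4, 15]
pop         [4]
bipush -30  [4, -30]
iadd        [-26]
bipush 64   [-26, 64]
isub        [-90]
istore 2    []
bipush 0    [0]
bipush -5   [0, -5]
istore 1    [0]
pop         []
iload 2     [-90]
bipush 5    [-90, 5]
istore 2    [-90]
pop         []

5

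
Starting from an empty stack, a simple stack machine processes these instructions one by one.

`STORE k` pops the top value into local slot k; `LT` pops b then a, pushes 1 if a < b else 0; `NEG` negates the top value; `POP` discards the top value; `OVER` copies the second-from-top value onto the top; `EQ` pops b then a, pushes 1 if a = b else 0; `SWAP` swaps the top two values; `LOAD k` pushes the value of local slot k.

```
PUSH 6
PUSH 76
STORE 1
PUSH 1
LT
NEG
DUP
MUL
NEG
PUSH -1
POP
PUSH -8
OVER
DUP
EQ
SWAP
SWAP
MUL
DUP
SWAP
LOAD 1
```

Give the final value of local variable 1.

PUSH 6  : 6
PUSH 76 : 6 76
STORE 1 : 6
PUSH 1  : 6 1
LT      : 0
NEG     : 0
DUP     : 0 0
MUL     : 0
NEG     : 0
PUSH -1 : 0 -1
POP     : 0
PUSH -8 : 0 -8
OVER    : 0 -8 0
DUP     : 0 -8 0 0
EQ      : 0 -8 1
SWAP    : 0 1 -8
SWAP    : 0 -8 1
MUL     : 0 -8
DUP     : 0 -8 -8
SWAP    : 0 -8 -8
LOAD 1  : 0 -8 -8 76

76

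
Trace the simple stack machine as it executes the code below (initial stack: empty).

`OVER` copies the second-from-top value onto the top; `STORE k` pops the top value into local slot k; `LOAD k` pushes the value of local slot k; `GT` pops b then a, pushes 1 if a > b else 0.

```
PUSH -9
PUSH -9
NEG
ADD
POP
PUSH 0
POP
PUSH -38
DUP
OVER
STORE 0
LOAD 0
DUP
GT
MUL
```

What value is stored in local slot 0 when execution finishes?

PUSH -9  : -9
PUSH -9  : -9 -9
NEG      : -9 9
ADD      : 0
POP      : (empty)
PUSH 0   : 0
POP      : (empty)
PUSH -38 : -38
DUP      : -38 -38
OVER     : -38 -38 -38
STORE 0  : -38 -38
LOAD 0   : -38 -38 -38
DUP      : -38 -38 -38 -38
GT       : -38 -38 0
MUL      : -38 0

-38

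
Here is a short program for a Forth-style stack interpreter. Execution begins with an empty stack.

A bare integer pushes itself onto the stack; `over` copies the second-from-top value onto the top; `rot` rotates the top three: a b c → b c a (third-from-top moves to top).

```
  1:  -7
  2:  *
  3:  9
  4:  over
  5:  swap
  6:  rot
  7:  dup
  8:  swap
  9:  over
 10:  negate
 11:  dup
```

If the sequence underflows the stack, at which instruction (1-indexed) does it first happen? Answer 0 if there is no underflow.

2

-7 : -7
*  — needs 2 operands, stack has 1 → underflow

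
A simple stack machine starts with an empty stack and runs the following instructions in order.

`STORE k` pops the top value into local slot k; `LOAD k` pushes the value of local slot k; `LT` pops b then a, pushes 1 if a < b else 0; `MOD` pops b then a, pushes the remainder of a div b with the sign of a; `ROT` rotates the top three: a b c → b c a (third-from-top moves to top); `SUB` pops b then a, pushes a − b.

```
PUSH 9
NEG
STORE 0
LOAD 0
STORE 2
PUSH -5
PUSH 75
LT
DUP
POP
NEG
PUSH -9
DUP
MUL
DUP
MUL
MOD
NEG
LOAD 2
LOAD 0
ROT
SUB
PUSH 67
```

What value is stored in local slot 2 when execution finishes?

PUSH 9  → [9]
NEG     → [-9]
STORE 0 → []
LOAD 0  → [-9]
STORE 2 → []
PUSH -5 → [-5]
PUSH 75 → [-5, 75]
LT      → [1]
DUP     → [1, 1]
POP     → [1]
NEG     → [-1]
PUSH -9 → [-1, -9]
DUP     → [-1, -9, -9]
MUL     → [-1, 81]
DUP     → [-1, 81, 81]
MUL     → [-1, 6561]
MOD     → [-1]
NEG     → [1]
LOAD 2  → [1, -9]
LOAD 0  → [1, -9, -9]
ROT     → [-9, -9, 1]
SUB     → [-9, -10]
PUSH 67 → [-9, -10, 67]

-9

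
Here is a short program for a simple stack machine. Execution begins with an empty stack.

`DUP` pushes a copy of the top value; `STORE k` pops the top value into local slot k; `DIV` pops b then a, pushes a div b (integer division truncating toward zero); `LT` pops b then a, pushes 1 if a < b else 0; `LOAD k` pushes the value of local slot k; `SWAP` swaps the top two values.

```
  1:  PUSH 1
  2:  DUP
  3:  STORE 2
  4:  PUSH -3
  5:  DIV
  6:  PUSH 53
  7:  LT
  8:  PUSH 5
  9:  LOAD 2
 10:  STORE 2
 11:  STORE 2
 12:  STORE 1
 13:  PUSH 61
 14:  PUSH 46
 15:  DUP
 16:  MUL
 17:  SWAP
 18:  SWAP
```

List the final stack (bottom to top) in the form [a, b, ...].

PUSH 1  -> 1
DUP     -> 1 1
STORE 2 -> 1
PUSH -3 -> 1 -3
DIV     -> 0
PUSH 53 -> 0 53
LT      -> 1
PUSH 5  -> 1 5
LOAD 2  -> 1 5 1
STORE 2 -> 1 5
STORE 2 -> 1
STORE 1 -> (empty)
PUSH 61 -> 61
PUSH 46 -> 61 46
DUP     -> 61 46 46
MUL     -> 61 2116
SWAP    -> 2116 61
SWAP    -> 61 2116

[61, 2116]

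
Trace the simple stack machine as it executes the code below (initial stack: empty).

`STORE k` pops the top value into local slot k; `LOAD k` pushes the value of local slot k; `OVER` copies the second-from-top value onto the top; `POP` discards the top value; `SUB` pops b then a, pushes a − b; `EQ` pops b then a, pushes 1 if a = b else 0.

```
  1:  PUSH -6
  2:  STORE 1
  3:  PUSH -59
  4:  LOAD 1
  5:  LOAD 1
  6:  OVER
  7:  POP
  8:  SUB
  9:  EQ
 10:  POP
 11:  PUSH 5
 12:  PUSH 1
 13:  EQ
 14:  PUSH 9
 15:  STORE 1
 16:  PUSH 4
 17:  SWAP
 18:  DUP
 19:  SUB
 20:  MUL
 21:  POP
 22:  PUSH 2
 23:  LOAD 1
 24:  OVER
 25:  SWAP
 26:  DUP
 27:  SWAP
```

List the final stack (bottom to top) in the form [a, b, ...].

PUSH -6  → [-6]
STORE 1  → []
PUSH -59 → [-59]
LOAD 1   → [-59, -6]
LOAD 1   → [-59, -6, -6]
OVER     → [-59, -6, -6, -6]
POP      → [-59, -6, -6]
SUB      → [-59, 0]
EQ       → [0]
POP      → []
PUSH 5   → [5]
PUSH 1   → [5, 1]
EQ       → [0]
PUSH 9   → [0, 9]
STORE 1  → [0]
PUSH 4   → [0, 4]
SWAP     → [4, 0]
DUP      → [4, 0, 0]
SUB      → [4, 0]
MUL      → [0]
POP      → []
PUSH 2   → [2]
LOAD 1   → [2, 9]
OVER     → [2, 9, 2]
SWAP     → [2, 2, 9]
DUP      → [2, 2, 9, 9]
SWAP     → [2, 2, 9, 9]

[2, 2, 9, 9]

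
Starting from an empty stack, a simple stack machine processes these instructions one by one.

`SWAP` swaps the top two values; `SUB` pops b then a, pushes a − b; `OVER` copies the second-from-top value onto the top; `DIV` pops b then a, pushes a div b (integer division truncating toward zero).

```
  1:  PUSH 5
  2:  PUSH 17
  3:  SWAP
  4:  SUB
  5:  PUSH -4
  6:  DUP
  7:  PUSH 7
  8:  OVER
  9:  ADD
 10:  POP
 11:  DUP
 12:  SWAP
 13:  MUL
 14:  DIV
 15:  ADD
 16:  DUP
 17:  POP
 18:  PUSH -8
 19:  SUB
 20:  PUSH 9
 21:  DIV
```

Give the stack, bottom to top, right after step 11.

PUSH 5  : 5
PUSH 17 : 5 17
SWAP    : 17 5
SUB     : 12
PUSH -4 : 12 -4
DUP     : 12 -4 -4
PUSH 7  : 12 -4 -4 7
OVER    : 12 -4 -4 7 -4
ADD     : 12 -4 -4 3
POP     : 12 -4 -4
DUP     : 12 -4 -4 -4

[12, -4, -4, -4]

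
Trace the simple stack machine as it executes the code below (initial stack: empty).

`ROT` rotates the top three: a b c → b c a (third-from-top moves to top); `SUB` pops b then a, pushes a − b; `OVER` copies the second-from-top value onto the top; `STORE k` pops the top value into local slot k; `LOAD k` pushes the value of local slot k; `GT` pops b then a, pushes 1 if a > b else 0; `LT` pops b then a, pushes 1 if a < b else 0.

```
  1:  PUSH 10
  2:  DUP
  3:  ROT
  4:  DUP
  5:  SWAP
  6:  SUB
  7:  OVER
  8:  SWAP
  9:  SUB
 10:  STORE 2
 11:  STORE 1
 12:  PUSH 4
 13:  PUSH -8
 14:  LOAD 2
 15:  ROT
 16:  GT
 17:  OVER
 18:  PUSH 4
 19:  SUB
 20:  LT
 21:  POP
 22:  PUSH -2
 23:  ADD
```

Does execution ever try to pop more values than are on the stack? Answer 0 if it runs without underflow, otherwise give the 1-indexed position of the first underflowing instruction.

3

PUSH 10  10
DUP      10 10
ROT  — needs 3 operands, stack has 2 → underflow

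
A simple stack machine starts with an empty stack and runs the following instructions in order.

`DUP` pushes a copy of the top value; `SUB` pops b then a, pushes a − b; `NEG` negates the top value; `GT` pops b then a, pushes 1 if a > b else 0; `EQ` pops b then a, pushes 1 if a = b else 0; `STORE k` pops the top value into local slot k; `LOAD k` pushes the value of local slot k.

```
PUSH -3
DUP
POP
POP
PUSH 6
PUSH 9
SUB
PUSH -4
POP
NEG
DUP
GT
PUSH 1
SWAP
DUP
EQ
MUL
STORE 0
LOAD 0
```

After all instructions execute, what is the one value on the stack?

1

PUSH -3 → [-3]
DUP     → [-3, -3]
POP     → [-3]
POP     → []
PUSH 6  → [6]
PUSH 9  → [6, 9]
SUB     → [-3]
PUSH -4 → [-3, -4]
POP     → [-3]
NEG     → [3]
DUP     → [3, 3]
GT      → [0]
PUSH 1  → [0, 1]
SWAP    → [1, 0]
DUP     → [1, 0, 0]
EQ      → [1, 1]
MUL     → [1]
STORE 0 → []
LOAD 0  → [1]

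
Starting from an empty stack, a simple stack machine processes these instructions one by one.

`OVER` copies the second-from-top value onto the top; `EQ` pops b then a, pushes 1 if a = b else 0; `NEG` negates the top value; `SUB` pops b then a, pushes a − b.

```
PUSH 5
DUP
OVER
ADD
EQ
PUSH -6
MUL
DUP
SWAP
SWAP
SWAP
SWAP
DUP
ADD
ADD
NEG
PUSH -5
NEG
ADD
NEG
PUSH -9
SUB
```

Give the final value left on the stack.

PUSH 5  -> 5
DUP     -> 5 5
OVER    -> 5 5 5
ADD     -> 5 10
EQ      -> 0
PUSH -6 -> 0 -6
MUL     -> 0
DUP     -> 0 0
SWAP    -> 0 0
SWAP    -> 0 0
SWAP    -> 0 0
SWAP    -> 0 0
DUP     -> 0 0 0
ADD     -> 0 0
ADD     -> 0
NEG     -> 0
PUSH -5 -> 0 -5
NEG     -> 0 5
ADD     -> 5
NEG     -> -5
PUSH -9 -> -5 -9
SUB     -> 4

4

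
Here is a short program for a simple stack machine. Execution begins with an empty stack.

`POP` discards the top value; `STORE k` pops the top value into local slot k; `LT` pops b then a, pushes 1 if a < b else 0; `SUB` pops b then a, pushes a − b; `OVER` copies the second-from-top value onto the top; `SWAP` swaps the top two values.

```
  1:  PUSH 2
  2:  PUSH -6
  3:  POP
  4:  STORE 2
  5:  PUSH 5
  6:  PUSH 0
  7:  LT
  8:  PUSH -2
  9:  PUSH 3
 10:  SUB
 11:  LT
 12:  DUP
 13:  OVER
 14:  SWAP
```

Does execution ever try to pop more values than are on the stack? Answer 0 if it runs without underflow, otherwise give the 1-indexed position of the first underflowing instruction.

PUSH 2   [2]
PUSH -6  [2, -6]
POP      [2]
STORE 2  []
PUSH 5   [5]
PUSH 0   [5, 0]
LT       [0]
PUSH -2  [0, -2]
PUSH 3   [0, -2, 3]
SUB      [0, -5]
LT       [0]
DUP      [0, 0]
OVER     [0, 0, 0]
SWAP     [0, 0, 0]

0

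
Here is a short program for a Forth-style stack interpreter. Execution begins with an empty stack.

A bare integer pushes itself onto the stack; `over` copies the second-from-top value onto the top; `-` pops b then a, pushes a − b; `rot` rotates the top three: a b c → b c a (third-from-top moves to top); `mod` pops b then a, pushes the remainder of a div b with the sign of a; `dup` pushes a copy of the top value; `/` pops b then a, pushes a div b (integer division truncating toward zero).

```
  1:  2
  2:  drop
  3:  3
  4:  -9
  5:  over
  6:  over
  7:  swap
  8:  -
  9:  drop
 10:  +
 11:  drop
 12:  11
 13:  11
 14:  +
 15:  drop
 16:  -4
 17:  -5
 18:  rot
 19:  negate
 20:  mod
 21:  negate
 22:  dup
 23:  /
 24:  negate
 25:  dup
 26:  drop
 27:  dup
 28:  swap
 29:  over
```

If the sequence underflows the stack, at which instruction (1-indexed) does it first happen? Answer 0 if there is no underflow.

2    → [2]
drop → []
3    → [3]
-9   → [3, -9]
over → [3, -9, 3]
over → [3, -9, 3, -9]
swap → [3, -9, -9, 3]
-    → [3, -9, -12]
drop → [3, -9]
+    → [-6]
drop → []
11   → [11]
11   → [11, 11]
+    → [22]
drop → []
-4   → [-4]
-5   → [-4, -5]
rot  — needs 3 operands, stack has 2 → underflow

18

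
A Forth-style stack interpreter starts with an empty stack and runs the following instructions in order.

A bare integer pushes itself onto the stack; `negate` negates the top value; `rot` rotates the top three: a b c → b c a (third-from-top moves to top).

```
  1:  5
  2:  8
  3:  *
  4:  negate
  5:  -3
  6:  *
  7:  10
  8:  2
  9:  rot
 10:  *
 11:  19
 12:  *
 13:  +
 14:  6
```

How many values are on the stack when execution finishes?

2

5      : [5]
8      : [5, 8]
*      : [40]
negate : [-40]
-3     : [-40, -3]
*      : [120]
10     : [120, 10]
2      : [120, 10, 2]
rot    : [10, 2, 120]
*      : [10, 240]
19     : [10, 240, 19]
*      : [10, 4560]
+      : [4570]
6      : [4570, 6]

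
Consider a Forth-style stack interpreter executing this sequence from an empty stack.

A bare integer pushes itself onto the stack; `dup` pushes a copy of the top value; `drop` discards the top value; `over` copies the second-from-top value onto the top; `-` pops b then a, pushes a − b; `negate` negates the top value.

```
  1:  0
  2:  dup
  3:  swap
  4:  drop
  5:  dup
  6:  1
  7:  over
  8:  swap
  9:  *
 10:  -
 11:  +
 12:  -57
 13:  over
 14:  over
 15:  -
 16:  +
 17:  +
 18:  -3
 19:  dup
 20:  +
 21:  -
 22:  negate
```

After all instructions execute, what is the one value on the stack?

-6

0       0
dup     0 0
swap    0 0
drop    0
dup     0 0
1       0 0 1
over    0 0 1 0
swap    0 0 0 1
*       0 0 0
-       0 0
+       0
-57     0 -57
over    0 -57 0
over    0 -57 0 -57
-       0 -57 57
+       0 0
+       0
-3      0 -3
dup     0 -3 -3
+       0 -6
-       6
negate  -6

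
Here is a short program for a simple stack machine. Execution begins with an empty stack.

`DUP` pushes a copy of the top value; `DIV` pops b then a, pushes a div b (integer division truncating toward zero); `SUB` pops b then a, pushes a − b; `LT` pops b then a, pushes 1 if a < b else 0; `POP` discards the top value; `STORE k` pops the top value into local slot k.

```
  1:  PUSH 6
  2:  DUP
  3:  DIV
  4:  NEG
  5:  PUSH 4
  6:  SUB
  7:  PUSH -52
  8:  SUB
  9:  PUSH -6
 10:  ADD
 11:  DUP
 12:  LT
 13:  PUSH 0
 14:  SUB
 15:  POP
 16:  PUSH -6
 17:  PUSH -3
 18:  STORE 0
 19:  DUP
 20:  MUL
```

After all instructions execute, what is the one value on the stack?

PUSH 6   → 6
DUP      → 6 6
DIV      → 1
NEG      → -1
PUSH 4   → -1 4
SUB      → -5
PUSH -52 → -5 -52
SUB      → 47
PUSH -6  → 47 -6
ADD      → 41
DUP      → 41 41
LT       → 0
PUSH 0   → 0 0
SUB      → 0
POP      → (empty)
PUSH -6  → -6
PUSH -3  → -6 -3
STORE 0  → -6
DUP      → -6 -6
MUL      → 36

36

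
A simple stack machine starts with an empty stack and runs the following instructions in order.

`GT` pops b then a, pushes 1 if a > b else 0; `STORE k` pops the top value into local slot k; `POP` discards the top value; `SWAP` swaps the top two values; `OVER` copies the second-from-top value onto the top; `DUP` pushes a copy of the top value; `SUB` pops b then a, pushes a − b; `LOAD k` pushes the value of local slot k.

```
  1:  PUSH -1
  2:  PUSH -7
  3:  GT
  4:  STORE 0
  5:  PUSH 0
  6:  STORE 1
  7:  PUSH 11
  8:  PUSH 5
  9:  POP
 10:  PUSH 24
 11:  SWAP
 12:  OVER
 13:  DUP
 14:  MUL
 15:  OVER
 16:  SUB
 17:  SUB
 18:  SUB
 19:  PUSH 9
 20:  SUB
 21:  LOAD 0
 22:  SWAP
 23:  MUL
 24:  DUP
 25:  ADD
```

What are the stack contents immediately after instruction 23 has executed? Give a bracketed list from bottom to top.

[569]

PUSH -1  -1
PUSH -7  -1 -7
GT       1
STORE 0  (empty)
PUSH 0   0
STORE 1  (empty)
PUSH 11  11
PUSH 5   11 5
POP      11
PUSH 24  11 24
SWAP     24 11
OVER     24 11 24
DUP      24 11 24 24
MUL      24 11 576
OVER     24 11 576 11
SUB      24 11 565
SUB      24 -554
SUB      578
PUSH 9   578 9
SUB      569
LOAD 0   569 1
SWAP     1 569
MUL      569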